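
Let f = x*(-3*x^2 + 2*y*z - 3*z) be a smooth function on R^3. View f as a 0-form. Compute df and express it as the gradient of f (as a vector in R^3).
df = (-9*x^2 + 2*y*z - 3*z) dx + (2*x*z) dy + (x*(2*y - 3)) dz; grad f = (-9*x^2 + 2*y*z - 3*z, 2*x*z, x*(2*y - 3))

For a 0-form f, d f = (∂f/∂x) dx + (∂f/∂y) dy + (∂f/∂z) dz. The components of the vector representation are exactly the entries of grad f in Cartesian coordinates:
  ∂f/∂x = -9*x^2 + 2*y*z - 3*z
  ∂f/∂y = 2*x*z
  ∂f/∂z = x*(2*y - 3).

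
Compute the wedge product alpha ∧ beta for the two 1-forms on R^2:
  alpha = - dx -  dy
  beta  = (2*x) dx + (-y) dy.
alpha ∧ beta = (2*x + y) dx ∧ dy

Distribute the wedge, using dx_i ∧ dx_j = -dx_j ∧ dx_i and dx_i ∧ dx_i = 0. For each pair (i, j) with i < j, the coefficient of dx_i ∧ dx_j in alpha ∧ beta is (alpha_i * beta_j - alpha_j * beta_i). Collecting: alpha ∧ beta = (2*x + y) dx ∧ dy.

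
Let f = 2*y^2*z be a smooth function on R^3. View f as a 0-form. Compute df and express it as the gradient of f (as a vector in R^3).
df = (0) dx + (4*y*z) dy + (2*y^2) dz; grad f = (0, 4*y*z, 2*y^2)

For a 0-form f, d f = (∂f/∂x) dx + (∂f/∂y) dy + (∂f/∂z) dz. The components of the vector representation are exactly the entries of grad f in Cartesian coordinates:
  ∂f/∂x = 0
  ∂f/∂y = 4*y*z
  ∂f/∂z = 2*y^2.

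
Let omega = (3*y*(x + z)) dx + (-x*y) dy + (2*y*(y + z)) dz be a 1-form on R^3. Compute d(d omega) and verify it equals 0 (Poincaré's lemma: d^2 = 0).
d(d omega) = 0

Step 1: d omega = sum_{i<j} (∂f_j/∂x_i - ∂f_i/∂x_j) dx_i ∧ dx_j:
  coeff of dx ∧ dy: -3*x - y - 3*z
  coeff of dx ∧ dz: -3*y
  coeff of dy ∧ dz: 4*y + 2*z
Step 2: Apply d again to each 2-form coefficient. The only possible 3-form in R^3 is dx ∧ dy ∧ dz, with coefficient
  ∂(coeff of dy∧dz)/∂x - ∂(coeff of dx∧dz)/∂y + ∂(coeff of dx∧dy)/∂z
  = ∂/∂x (4*y + 2*z) - ∂/∂y (-3*y) + ∂/∂z (-3*x - y - 3*z).
Each of these terms simplifies to sums of mixed partials that cancel in pairs. The result is 0 (by equality of mixed partials for smooth functions — Schwarz / Clairaut).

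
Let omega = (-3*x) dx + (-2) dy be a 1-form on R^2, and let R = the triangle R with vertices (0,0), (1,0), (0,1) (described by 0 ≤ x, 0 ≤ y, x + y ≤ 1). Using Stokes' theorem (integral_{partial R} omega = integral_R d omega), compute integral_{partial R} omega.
integral_(partial R) omega = 0

Stokes: integral_partial_R omega = integral_R d omega with d omega = (∂Q/∂x - ∂P/∂y) dx ∧ dy.
  ∂Q/∂x = 0
  ∂P/∂y = 0
  integrand = ∂Q/∂x - ∂P/∂y = 0.
Integrating over R: integral_0^1 integral_0^{1-x} (0) dy dx = 0.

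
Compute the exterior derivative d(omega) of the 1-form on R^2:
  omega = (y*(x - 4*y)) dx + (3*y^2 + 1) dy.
d(omega) = (-x + 8*y) dx ∧ dy

For a 1-form omega = sum_i f_i dx_i, the exterior derivative is
  d(omega) = sum_{i < j} (∂f_j/∂x_i - ∂f_i/∂x_j) dx_i ∧ dx_j.
  coefficient of dx ∧ dy: ∂f_2/∂x - ∂f_1/∂y = ∂(3*y^2 + 1)/∂x - ∂(y*(x - 4*y))/∂y = -x + 8*y
Assembling: d(omega) = (-x + 8*y) dx ∧ dy.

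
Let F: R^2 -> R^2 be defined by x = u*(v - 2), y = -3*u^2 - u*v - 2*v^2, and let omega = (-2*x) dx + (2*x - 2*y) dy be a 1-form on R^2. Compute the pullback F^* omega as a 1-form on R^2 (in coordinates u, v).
F^* omega = (-36*u^3 - 30*u^2*v + 24*u^2 - 30*u*v^2 + 12*u*v - 8*u - 4*v^3) du + (-6*u^3 - 30*u^2*v + 8*u^2 - 20*u*v^2 + 16*u*v - 16*v^3) dv

Using F^*(f dg) = (f ∘ F) d(g ∘ F), substitute each coordinate x_i by F_i(u, v) in f_i, and replace dx_i by d F_i = (∂F_i/∂u) du + (∂F_i/∂v) dv.
  For the x component: f_1(F) = 2*u*(2 - v); d F_1 = (v - 2) du + (u) dv
  For the y component: f_2(F) = 6*u^2 + 4*u*v - 4*u + 4*v^2; d F_2 = (-6*u - v) du + (-u - 4*v) dv
Combining and collecting du, dv coefficients:
  coeff of du: -36*u^3 - 30*u^2*v + 24*u^2 - 30*u*v^2 + 12*u*v - 8*u - 4*v^3
  coeff of dv: -6*u^3 - 30*u^2*v + 8*u^2 - 20*u*v^2 + 16*u*v - 16*v^3
F^* omega = (-36*u^3 - 30*u^2*v + 24*u^2 - 30*u*v^2 + 12*u*v - 8*u - 4*v^3) du + (-6*u^3 - 30*u^2*v + 8*u^2 - 20*u*v^2 + 16*u*v - 16*v^3) dv.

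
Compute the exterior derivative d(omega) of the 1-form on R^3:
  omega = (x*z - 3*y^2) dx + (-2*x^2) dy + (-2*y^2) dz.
d(omega) = (-4*x + 6*y) dx ∧ dy + (-x) dx ∧ dz + (-4*y) dy ∧ dz

For a 1-form omega = sum_i f_i dx_i, the exterior derivative is
  d(omega) = sum_{i < j} (∂f_j/∂x_i - ∂f_i/∂x_j) dx_i ∧ dx_j.
  coefficient of dx ∧ dy: ∂f_2/∂x - ∂f_1/∂y = ∂(-2*x^2)/∂x - ∂(x*z - 3*y^2)/∂y = -4*x + 6*y
  coefficient of dx ∧ dz: ∂f_3/∂x - ∂f_1/∂z = ∂(-2*y^2)/∂x - ∂(x*z - 3*y^2)/∂z = -x
  coefficient of dy ∧ dz: ∂f_3/∂y - ∂f_2/∂z = ∂(-2*y^2)/∂y - ∂(-2*x^2)/∂z = -4*y
Assembling: d(omega) = (-4*x + 6*y) dx ∧ dy + (-x) dx ∧ dz + (-4*y) dy ∧ dz.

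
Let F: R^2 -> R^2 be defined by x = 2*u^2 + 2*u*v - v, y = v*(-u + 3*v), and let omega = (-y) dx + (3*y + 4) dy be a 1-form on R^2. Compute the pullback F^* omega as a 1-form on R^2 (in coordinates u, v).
F^* omega = (v*(4*u^2 - 7*u*v - 15*v^2 - 4)) du + (5*u^2*v - 33*u*v^2 - u*v - 4*u + 54*v^3 + 3*v^2 + 24*v) dv

Using F^*(f dg) = (f ∘ F) d(g ∘ F), substitute each coordinate x_i by F_i(u, v) in f_i, and replace dx_i by d F_i = (∂F_i/∂u) du + (∂F_i/∂v) dv.
  For the x component: f_1(F) = v*(u - 3*v); d F_1 = (4*u + 2*v) du + (2*u - 1) dv
  For the y component: f_2(F) = -3*u*v + 9*v^2 + 4; d F_2 = (-v) du + (-u + 6*v) dv
Combining and collecting du, dv coefficients:
  coeff of du: v*(4*u^2 - 7*u*v - 15*v^2 - 4)
  coeff of dv: 5*u^2*v - 33*u*v^2 - u*v - 4*u + 54*v^3 + 3*v^2 + 24*v
F^* omega = (v*(4*u^2 - 7*u*v - 15*v^2 - 4)) du + (5*u^2*v - 33*u*v^2 - u*v - 4*u + 54*v^3 + 3*v^2 + 24*v) dv.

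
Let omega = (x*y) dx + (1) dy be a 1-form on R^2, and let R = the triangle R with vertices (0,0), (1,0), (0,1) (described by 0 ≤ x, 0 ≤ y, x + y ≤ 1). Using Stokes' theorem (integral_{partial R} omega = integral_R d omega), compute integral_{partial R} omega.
integral_(partial R) omega = -1/6

Stokes: integral_partial_R omega = integral_R d omega with d omega = (∂Q/∂x - ∂P/∂y) dx ∧ dy.
  ∂Q/∂x = 0
  ∂P/∂y = x
  integrand = ∂Q/∂x - ∂P/∂y = -x.
Integrating over R: integral_0^1 integral_0^{1-x} (-x) dy dx = -1/6.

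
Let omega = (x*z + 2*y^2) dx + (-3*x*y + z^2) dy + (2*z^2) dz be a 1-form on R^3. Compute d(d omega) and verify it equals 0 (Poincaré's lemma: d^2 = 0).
d(d omega) = 0

Step 1: d omega = sum_{i<j} (∂f_j/∂x_i - ∂f_i/∂x_j) dx_i ∧ dx_j:
  coeff of dx ∧ dy: -7*y
  coeff of dx ∧ dz: -x
  coeff of dy ∧ dz: -2*z
Step 2: Apply d again to each 2-form coefficient. The only possible 3-form in R^3 is dx ∧ dy ∧ dz, with coefficient
  ∂(coeff of dy∧dz)/∂x - ∂(coeff of dx∧dz)/∂y + ∂(coeff of dx∧dy)/∂z
  = ∂/∂x (-2*z) - ∂/∂y (-x) + ∂/∂z (-7*y).
Each of these terms simplifies to sums of mixed partials that cancel in pairs. The result is 0 (by equality of mixed partials for smooth functions — Schwarz / Clairaut).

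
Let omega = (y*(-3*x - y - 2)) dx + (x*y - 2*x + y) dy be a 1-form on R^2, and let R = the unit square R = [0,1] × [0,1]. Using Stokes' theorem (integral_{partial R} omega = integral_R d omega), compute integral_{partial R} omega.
integral_(partial R) omega = 3

Stokes: integral_partial_R omega = integral_R d omega with d omega = (∂Q/∂x - ∂P/∂y) dx ∧ dy.
  ∂Q/∂x = y - 2
  ∂P/∂y = -3*x - 2*y - 2
  integrand = ∂Q/∂x - ∂P/∂y = 3*x + 3*y.
Integrating over R: integral_0^1 integral_0^1 (3*x + 3*y) dx dy = 3.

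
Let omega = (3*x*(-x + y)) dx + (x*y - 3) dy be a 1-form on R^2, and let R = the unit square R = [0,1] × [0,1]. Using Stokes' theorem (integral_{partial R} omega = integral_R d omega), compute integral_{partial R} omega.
integral_(partial R) omega = -1

Stokes: integral_partial_R omega = integral_R d omega with d omega = (∂Q/∂x - ∂P/∂y) dx ∧ dy.
  ∂Q/∂x = y
  ∂P/∂y = 3*x
  integrand = ∂Q/∂x - ∂P/∂y = -3*x + y.
Integrating over R: integral_0^1 integral_0^1 (-3*x + y) dx dy = -1.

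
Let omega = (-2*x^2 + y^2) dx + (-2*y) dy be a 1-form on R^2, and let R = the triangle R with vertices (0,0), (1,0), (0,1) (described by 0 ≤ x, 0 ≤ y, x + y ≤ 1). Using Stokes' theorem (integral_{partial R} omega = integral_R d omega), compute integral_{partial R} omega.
integral_(partial R) omega = -1/3

Stokes: integral_partial_R omega = integral_R d omega with d omega = (∂Q/∂x - ∂P/∂y) dx ∧ dy.
  ∂Q/∂x = 0
  ∂P/∂y = 2*y
  integrand = ∂Q/∂x - ∂P/∂y = -2*y.
Integrating over R: integral_0^1 integral_0^{1-x} (-2*y) dy dx = -1/3.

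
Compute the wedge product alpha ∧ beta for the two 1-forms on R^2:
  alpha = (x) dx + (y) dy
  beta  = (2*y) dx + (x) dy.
alpha ∧ beta = (x^2 - 2*y^2) dx ∧ dy

Distribute the wedge, using dx_i ∧ dx_j = -dx_j ∧ dx_i and dx_i ∧ dx_i = 0. For each pair (i, j) with i < j, the coefficient of dx_i ∧ dx_j in alpha ∧ beta is (alpha_i * beta_j - alpha_j * beta_i). Collecting: alpha ∧ beta = (x^2 - 2*y^2) dx ∧ dy.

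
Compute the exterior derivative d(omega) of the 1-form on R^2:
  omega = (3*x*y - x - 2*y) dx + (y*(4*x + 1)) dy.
d(omega) = (-3*x + 4*y + 2) dx ∧ dy

For a 1-form omega = sum_i f_i dx_i, the exterior derivative is
  d(omega) = sum_{i < j} (∂f_j/∂x_i - ∂f_i/∂x_j) dx_i ∧ dx_j.
  coefficient of dx ∧ dy: ∂f_2/∂x - ∂f_1/∂y = ∂(y*(4*x + 1))/∂x - ∂(3*x*y - x - 2*y)/∂y = -3*x + 4*y + 2
Assembling: d(omega) = (-3*x + 4*y + 2) dx ∧ dy.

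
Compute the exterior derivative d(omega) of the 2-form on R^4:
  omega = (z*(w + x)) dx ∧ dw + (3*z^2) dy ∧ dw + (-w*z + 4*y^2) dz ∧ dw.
d(omega) = (-w - x) dx ∧ dz ∧ dw + (8*y - 6*z) dy ∧ dz ∧ dw

For a 2-form omega = sum_{i<j} g_{ij} dx_i ∧ dx_j, the exterior derivative is
  d(omega) = sum_{i<j} d(g_{ij}) ∧ dx_i ∧ dx_j = sum_{i<j, k} (∂g_{ij}/∂x_k) dx_k ∧ dx_i ∧ dx_j.
Expand each term, using dx_k ∧ dx_i ∧ dx_j = sgn(permutation) dx_{(a)} ∧ dx_{(b)} ∧ dx_{(c)} with (a < b < c) sorted:
  d(z*(w + x)) includes (∂/∂z)(z*(w + x)) dz = (w + x) dz, which multiplied by dx ∧ dw gives (-w - x) dx ∧ dz ∧ dw
  d(3*z^2) includes (∂/∂z)(3*z^2) dz = (6*z) dz, which multiplied by dy ∧ dw gives (-6*z) dy ∧ dz ∧ dw
  d(-w*z + 4*y^2) includes (∂/∂y)(-w*z + 4*y^2) dy = (8*y) dy, which multiplied by dz ∧ dw gives (8*y) dy ∧ dz ∧ dw
Collecting like 3-forms: d(omega) = (-w - x) dx ∧ dz ∧ dw + (8*y - 6*z) dy ∧ dz ∧ dw.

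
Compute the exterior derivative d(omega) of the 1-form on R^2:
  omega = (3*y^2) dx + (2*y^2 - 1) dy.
d(omega) = (-6*y) dx ∧ dy

For a 1-form omega = sum_i f_i dx_i, the exterior derivative is
  d(omega) = sum_{i < j} (∂f_j/∂x_i - ∂f_i/∂x_j) dx_i ∧ dx_j.
  coefficient of dx ∧ dy: ∂f_2/∂x - ∂f_1/∂y = ∂(2*y^2 - 1)/∂x - ∂(3*y^2)/∂y = -6*y
Assembling: d(omega) = (-6*y) dx ∧ dy.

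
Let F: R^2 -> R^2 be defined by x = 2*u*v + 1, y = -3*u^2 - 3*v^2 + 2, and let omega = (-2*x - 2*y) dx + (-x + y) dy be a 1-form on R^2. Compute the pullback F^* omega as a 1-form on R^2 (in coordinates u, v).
F^* omega = (18*u^3 + 24*u^2*v + 10*u*v^2 - 6*u + 12*v^3 - 12*v) du + (12*u^3 + 10*u^2*v + 24*u*v^2 - 12*u + 18*v^3 - 6*v) dv

Using F^*(f dg) = (f ∘ F) d(g ∘ F), substitute each coordinate x_i by F_i(u, v) in f_i, and replace dx_i by d F_i = (∂F_i/∂u) du + (∂F_i/∂v) dv.
  For the x component: f_1(F) = 6*u^2 - 4*u*v + 6*v^2 - 6; d F_1 = (2*v) du + (2*u) dv
  For the y component: f_2(F) = -3*u^2 - 2*u*v - 3*v^2 + 1; d F_2 = (-6*u) du + (-6*v) dv
Combining and collecting du, dv coefficients:
  coeff of du: 18*u^3 + 24*u^2*v + 10*u*v^2 - 6*u + 12*v^3 - 12*v
  coeff of dv: 12*u^3 + 10*u^2*v + 24*u*v^2 - 12*u + 18*v^3 - 6*v
F^* omega = (18*u^3 + 24*u^2*v + 10*u*v^2 - 6*u + 12*v^3 - 12*v) du + (12*u^3 + 10*u^2*v + 24*u*v^2 - 12*u + 18*v^3 - 6*v) dv.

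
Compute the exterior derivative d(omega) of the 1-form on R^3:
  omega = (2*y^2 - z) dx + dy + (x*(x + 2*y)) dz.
d(omega) = (-4*y) dx ∧ dy + (2*x + 2*y + 1) dx ∧ dz + (2*x) dy ∧ dz

For a 1-form omega = sum_i f_i dx_i, the exterior derivative is
  d(omega) = sum_{i < j} (∂f_j/∂x_i - ∂f_i/∂x_j) dx_i ∧ dx_j.
  coefficient of dx ∧ dy: ∂f_2/∂x - ∂f_1/∂y = ∂(1)/∂x - ∂(2*y^2 - z)/∂y = -4*y
  coefficient of dx ∧ dz: ∂f_3/∂x - ∂f_1/∂z = ∂(x*(x + 2*y))/∂x - ∂(2*y^2 - z)/∂z = 2*x + 2*y + 1
  coefficient of dy ∧ dz: ∂f_3/∂y - ∂f_2/∂z = ∂(x*(x + 2*y))/∂y - ∂(1)/∂z = 2*x
Assembling: d(omega) = (-4*y) dx ∧ dy + (2*x + 2*y + 1) dx ∧ dz + (2*x) dy ∧ dz.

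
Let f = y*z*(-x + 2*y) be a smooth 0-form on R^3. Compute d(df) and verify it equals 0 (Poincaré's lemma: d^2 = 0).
d(df) = 0

Step 1: df = sum_i (∂f/∂x_i) dx_i = (-y*z) dx + (z*(-x + 4*y)) dy + (y*(-x + 2*y)) dz.
Step 2: Apply d again. Using the 1-form formula, the coefficient of dx ∧ dy in d(df) is ∂^2 f/∂x ∂y - ∂^2 f/∂y ∂x = (-z) - (-z) = 0 (equality of mixed partials for smooth f).
Similarly for dx ∧ dz and dy ∧ dz — all coefficients vanish. So d(df) = 0.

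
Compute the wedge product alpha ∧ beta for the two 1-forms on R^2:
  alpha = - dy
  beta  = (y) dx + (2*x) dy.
alpha ∧ beta = (y) dx ∧ dy

Distribute the wedge, using dx_i ∧ dx_j = -dx_j ∧ dx_i and dx_i ∧ dx_i = 0. For each pair (i, j) with i < j, the coefficient of dx_i ∧ dx_j in alpha ∧ beta is (alpha_i * beta_j - alpha_j * beta_i). Collecting: alpha ∧ beta = (y) dx ∧ dy.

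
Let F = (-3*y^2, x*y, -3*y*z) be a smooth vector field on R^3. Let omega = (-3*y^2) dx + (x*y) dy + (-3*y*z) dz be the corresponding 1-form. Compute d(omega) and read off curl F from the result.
d(omega) = (-3*z) dy ∧ dz + (0) dz ∧ dx + (7*y) dx ∧ dy; curl F = (-3*z, 0, 7*y)

d omega = sum_{i<j} (∂f_j/∂x_i - ∂f_i/∂x_j) dx_i ∧ dx_j. Under the identification (dy ∧ dz, dz ∧ dx, dx ∧ dy) ↔ (e_x, e_y, e_z), the coefficients are exactly the components of curl F. Compute:
  ∂R/∂y - ∂Q/∂z = (-3*z) - (0) = -3*z
  ∂P/∂z - ∂R/∂x = (0) - (0) = 0
  ∂Q/∂x - ∂P/∂y = (y) - (-6*y) = 7*y.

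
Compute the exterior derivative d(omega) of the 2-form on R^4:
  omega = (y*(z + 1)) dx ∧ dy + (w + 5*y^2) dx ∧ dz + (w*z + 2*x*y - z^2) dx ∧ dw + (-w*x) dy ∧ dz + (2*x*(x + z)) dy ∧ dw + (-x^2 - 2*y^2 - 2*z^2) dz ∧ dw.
d(omega) = (-w - 9*y) dx ∧ dy ∧ dz + (-w - 2*x + 2*z + 1) dx ∧ dz ∧ dw + (2*x + 2*z) dx ∧ dy ∧ dw + (-3*x - 4*y) dy ∧ dz ∧ dw

For a 2-form omega = sum_{i<j} g_{ij} dx_i ∧ dx_j, the exterior derivative is
  d(omega) = sum_{i<j} d(g_{ij}) ∧ dx_i ∧ dx_j = sum_{i<j, k} (∂g_{ij}/∂x_k) dx_k ∧ dx_i ∧ dx_j.
Expand each term, using dx_k ∧ dx_i ∧ dx_j = sgn(permutation) dx_{(a)} ∧ dx_{(b)} ∧ dx_{(c)} with (a < b < c) sorted:
  d(y*(z + 1)) includes (∂/∂z)(y*(z + 1)) dz = (y) dz, which multiplied by dx ∧ dy gives (y) dx ∧ dy ∧ dz
  d(w + 5*y^2) includes (∂/∂y)(w + 5*y^2) dy = (10*y) dy, which multiplied by dx ∧ dz gives (-10*y) dx ∧ dy ∧ dz
  d(w + 5*y^2) includes (∂/∂w)(w + 5*y^2) dw = (1) dw, which multiplied by dx ∧ dz gives (1) dx ∧ dz ∧ dw
  d(w*z + 2*x*y - z^2) includes (∂/∂y)(w*z + 2*x*y - z^2) dy = (2*x) dy, which multiplied by dx ∧ dw gives (-2*x) dx ∧ dy ∧ dw
  d(w*z + 2*x*y - z^2) includes (∂/∂z)(w*z + 2*x*y - z^2) dz = (w - 2*z) dz, which multiplied by dx ∧ dw gives (-w + 2*z) dx ∧ dz ∧ dw
  d(-w*x) includes (∂/∂x)(-w*x) dx = (-w) dx, which multiplied by dy ∧ dz gives (-w) dx ∧ dy ∧ dz
  d(-w*x) includes (∂/∂w)(-w*x) dw = (-x) dw, which multiplied by dy ∧ dz gives (-x) dy ∧ dz ∧ dw
  d(2*x*(x + z)) includes (∂/∂x)(2*x*(x + z)) dx = (4*x + 2*z) dx, which multiplied by dy ∧ dw gives (4*x + 2*z) dx ∧ dy ∧ dw
  d(2*x*(x + z)) includes (∂/∂z)(2*x*(x + z)) dz = (2*x) dz, which multiplied by dy ∧ dw gives (-2*x) dy ∧ dz ∧ dw
  d(-x^2 - 2*y^2 - 2*z^2) includes (∂/∂x)(-x^2 - 2*y^2 - 2*z^2) dx = (-2*x) dx, which multiplied by dz ∧ dw gives (-2*x) dx ∧ dz ∧ dw
  d(-x^2 - 2*y^2 - 2*z^2) includes (∂/∂y)(-x^2 - 2*y^2 - 2*z^2) dy = (-4*y) dy, which multiplied by dz ∧ dw gives (-4*y) dy ∧ dz ∧ dw
Collecting like 3-forms: d(omega) = (-w - 9*y) dx ∧ dy ∧ dz + (-w - 2*x + 2*z + 1) dx ∧ dz ∧ dw + (2*x + 2*z) dx ∧ dy ∧ dw + (-3*x - 4*y) dy ∧ dz ∧ dw.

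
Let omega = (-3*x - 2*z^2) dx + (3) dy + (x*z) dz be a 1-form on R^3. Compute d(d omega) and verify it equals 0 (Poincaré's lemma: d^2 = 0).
d(d omega) = 0

Step 1: d omega = sum_{i<j} (∂f_j/∂x_i - ∂f_i/∂x_j) dx_i ∧ dx_j:
  coeff of dx ∧ dy: 0
  coeff of dx ∧ dz: 5*z
  coeff of dy ∧ dz: 0
Step 2: Apply d again to each 2-form coefficient. The only possible 3-form in R^3 is dx ∧ dy ∧ dz, with coefficient
  ∂(coeff of dy∧dz)/∂x - ∂(coeff of dx∧dz)/∂y + ∂(coeff of dx∧dy)/∂z
  = ∂/∂x (0) - ∂/∂y (5*z) + ∂/∂z (0).
Each of these terms simplifies to sums of mixed partials that cancel in pairs. The result is 0 (by equality of mixed partials for smooth functions — Schwarz / Clairaut).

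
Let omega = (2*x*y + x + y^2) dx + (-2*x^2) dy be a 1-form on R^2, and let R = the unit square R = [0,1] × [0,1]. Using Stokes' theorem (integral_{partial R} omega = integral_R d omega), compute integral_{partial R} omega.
integral_(partial R) omega = -4

Stokes: integral_partial_R omega = integral_R d omega with d omega = (∂Q/∂x - ∂P/∂y) dx ∧ dy.
  ∂Q/∂x = -4*x
  ∂P/∂y = 2*x + 2*y
  integrand = ∂Q/∂x - ∂P/∂y = -6*x - 2*y.
Integrating over R: integral_0^1 integral_0^1 (-6*x - 2*y) dx dy = -4.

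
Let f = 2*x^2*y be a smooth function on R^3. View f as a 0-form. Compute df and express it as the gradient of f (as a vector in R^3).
df = (4*x*y) dx + (2*x^2) dy + (0) dz; grad f = (4*x*y, 2*x^2, 0)

For a 0-form f, d f = (∂f/∂x) dx + (∂f/∂y) dy + (∂f/∂z) dz. The components of the vector representation are exactly the entries of grad f in Cartesian coordinates:
  ∂f/∂x = 4*x*y
  ∂f/∂y = 2*x^2
  ∂f/∂z = 0.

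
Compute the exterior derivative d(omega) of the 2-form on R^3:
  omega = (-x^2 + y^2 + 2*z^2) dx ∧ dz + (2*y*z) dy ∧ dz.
d(omega) = (-2*y) dx ∧ dy ∧ dz

For a 2-form omega = sum_{i<j} g_{ij} dx_i ∧ dx_j, the exterior derivative is
  d(omega) = sum_{i<j} d(g_{ij}) ∧ dx_i ∧ dx_j = sum_{i<j, k} (∂g_{ij}/∂x_k) dx_k ∧ dx_i ∧ dx_j.
Expand each term, using dx_k ∧ dx_i ∧ dx_j = sgn(permutation) dx_{(a)} ∧ dx_{(b)} ∧ dx_{(c)} with (a < b < c) sorted:
  d(-x^2 + y^2 + 2*z^2) includes (∂/∂y)(-x^2 + y^2 + 2*z^2) dy = (2*y) dy, which multiplied by dx ∧ dz gives (-2*y) dx ∧ dy ∧ dz
Collecting like 3-forms: d(omega) = (-2*y) dx ∧ dy ∧ dz.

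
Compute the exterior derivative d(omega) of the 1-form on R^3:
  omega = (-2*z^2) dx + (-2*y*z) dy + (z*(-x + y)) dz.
d(omega) = (3*z) dx ∧ dz + (2*y + z) dy ∧ dz

For a 1-form omega = sum_i f_i dx_i, the exterior derivative is
  d(omega) = sum_{i < j} (∂f_j/∂x_i - ∂f_i/∂x_j) dx_i ∧ dx_j.
  coefficient of dx ∧ dz: ∂f_3/∂x - ∂f_1/∂z = ∂(z*(-x + y))/∂x - ∂(-2*z^2)/∂z = 3*z
  coefficient of dy ∧ dz: ∂f_3/∂y - ∂f_2/∂z = ∂(z*(-x + y))/∂y - ∂(-2*y*z)/∂z = 2*y + z
Assembling: d(omega) = (3*z) dx ∧ dz + (2*y + z) dy ∧ dz.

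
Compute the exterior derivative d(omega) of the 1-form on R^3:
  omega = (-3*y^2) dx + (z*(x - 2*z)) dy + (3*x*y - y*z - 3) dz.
d(omega) = (6*y + z) dx ∧ dy + (3*y) dx ∧ dz + (2*x + 3*z) dy ∧ dz

For a 1-form omega = sum_i f_i dx_i, the exterior derivative is
  d(omega) = sum_{i < j} (∂f_j/∂x_i - ∂f_i/∂x_j) dx_i ∧ dx_j.
  coefficient of dx ∧ dy: ∂f_2/∂x - ∂f_1/∂y = ∂(z*(x - 2*z))/∂x - ∂(-3*y^2)/∂y = 6*y + z
  coefficient of dx ∧ dz: ∂f_3/∂x - ∂f_1/∂z = ∂(3*x*y - y*z - 3)/∂x - ∂(-3*y^2)/∂z = 3*y
  coefficient of dy ∧ dz: ∂f_3/∂y - ∂f_2/∂z = ∂(3*x*y - y*z - 3)/∂y - ∂(z*(x - 2*z))/∂z = 2*x + 3*z
Assembling: d(omega) = (6*y + z) dx ∧ dy + (3*y) dx ∧ dz + (2*x + 3*z) dy ∧ dz.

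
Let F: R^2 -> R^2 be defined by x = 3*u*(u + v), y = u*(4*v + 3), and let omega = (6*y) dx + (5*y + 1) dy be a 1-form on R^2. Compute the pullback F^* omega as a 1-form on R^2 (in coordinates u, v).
F^* omega = (144*u^2*v + 108*u^2 + 152*u*v^2 + 174*u*v + 45*u + 4*v + 3) du + (2*u*(76*u*v + 57*u + 2)) dv

Using F^*(f dg) = (f ∘ F) d(g ∘ F), substitute each coordinate x_i by F_i(u, v) in f_i, and replace dx_i by d F_i = (∂F_i/∂u) du + (∂F_i/∂v) dv.
  For the x component: f_1(F) = 6*u*(4*v + 3); d F_1 = (6*u + 3*v) du + (3*u) dv
  For the y component: f_2(F) = 20*u*v + 15*u + 1; d F_2 = (4*v + 3) du + (4*u) dv
Combining and collecting du, dv coefficients:
  coeff of du: 144*u^2*v + 108*u^2 + 152*u*v^2 + 174*u*v + 45*u + 4*v + 3
  coeff of dv: 2*u*(76*u*v + 57*u + 2)
F^* omega = (144*u^2*v + 108*u^2 + 152*u*v^2 + 174*u*v + 45*u + 4*v + 3) du + (2*u*(76*u*v + 57*u + 2)) dv.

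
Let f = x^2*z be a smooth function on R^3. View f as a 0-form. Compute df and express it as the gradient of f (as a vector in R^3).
df = (2*x*z) dx + (0) dy + (x^2) dz; grad f = (2*x*z, 0, x^2)

For a 0-form f, d f = (∂f/∂x) dx + (∂f/∂y) dy + (∂f/∂z) dz. The components of the vector representation are exactly the entries of grad f in Cartesian coordinates:
  ∂f/∂x = 2*x*z
  ∂f/∂y = 0
  ∂f/∂z = x^2.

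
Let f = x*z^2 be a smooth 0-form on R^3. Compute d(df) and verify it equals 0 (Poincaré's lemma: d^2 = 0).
d(df) = 0

Step 1: df = sum_i (∂f/∂x_i) dx_i = (z^2) dx + (0) dy + (2*x*z) dz.
Step 2: Apply d again. Using the 1-form formula, the coefficient of dx ∧ dy in d(df) is ∂^2 f/∂x ∂y - ∂^2 f/∂y ∂x = (0) - (0) = 0 (equality of mixed partials for smooth f).
Similarly for dx ∧ dz and dy ∧ dz — all coefficients vanish. So d(df) = 0.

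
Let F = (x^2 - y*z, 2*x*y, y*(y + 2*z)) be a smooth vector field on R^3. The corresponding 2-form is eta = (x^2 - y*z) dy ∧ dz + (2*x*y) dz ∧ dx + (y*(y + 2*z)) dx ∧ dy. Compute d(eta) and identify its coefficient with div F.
d(eta) = (4*x + 2*y) dx ∧ dy ∧ dz; div F = 4*x + 2*y

For a 2-form in R^3 of the form above, applying d gives a 3-form with coefficient ∂P/∂x + ∂Q/∂y + ∂R/∂z:
  ∂P/∂x = 2*x
  ∂Q/∂y = 2*x
  ∂R/∂z = 2*y
Sum = 4*x + 2*y, which is exactly div F.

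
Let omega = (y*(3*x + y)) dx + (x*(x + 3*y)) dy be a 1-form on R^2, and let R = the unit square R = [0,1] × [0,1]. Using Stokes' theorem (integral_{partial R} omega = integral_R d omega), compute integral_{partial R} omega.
integral_(partial R) omega = 0

Stokes: integral_partial_R omega = integral_R d omega with d omega = (∂Q/∂x - ∂P/∂y) dx ∧ dy.
  ∂Q/∂x = 2*x + 3*y
  ∂P/∂y = 3*x + 2*y
  integrand = ∂Q/∂x - ∂P/∂y = -x + y.
Integrating over R: integral_0^1 integral_0^1 (-x + y) dx dy = 0.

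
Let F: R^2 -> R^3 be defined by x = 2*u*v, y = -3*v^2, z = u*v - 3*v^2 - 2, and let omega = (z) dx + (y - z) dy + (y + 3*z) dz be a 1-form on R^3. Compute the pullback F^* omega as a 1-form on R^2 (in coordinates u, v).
F^* omega = (v*(5*u*v - 18*v^2 - 10)) du + (5*u^2*v - 30*u*v^2 - 10*u + 72*v^3 + 24*v) dv

Using F^*(f dg) = (f ∘ F) d(g ∘ F), substitute each coordinate x_i by F_i(u, v) in f_i, and replace dx_i by d F_i = (∂F_i/∂u) du + (∂F_i/∂v) dv.
  For the x component: f_1(F) = u*v - 3*v^2 - 2; d F_1 = (2*v) du + (2*u) dv
  For the y component: f_2(F) = -u*v + 2; d F_2 = (0) du + (-6*v) dv
  For the z component: f_3(F) = 3*u*v - 12*v^2 - 6; d F_3 = (v) du + (u - 6*v) dv
Combining and collecting du, dv coefficients:
  coeff of du: v*(5*u*v - 18*v^2 - 10)
  coeff of dv: 5*u^2*v - 30*u*v^2 - 10*u + 72*v^3 + 24*v
F^* omega = (v*(5*u*v - 18*v^2 - 10)) du + (5*u^2*v - 30*u*v^2 - 10*u + 72*v^3 + 24*v) dv.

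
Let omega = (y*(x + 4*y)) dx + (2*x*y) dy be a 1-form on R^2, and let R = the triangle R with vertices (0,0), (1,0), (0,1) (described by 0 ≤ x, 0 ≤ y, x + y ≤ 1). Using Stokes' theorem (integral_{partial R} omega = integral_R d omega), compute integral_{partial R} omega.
integral_(partial R) omega = -7/6

Stokes: integral_partial_R omega = integral_R d omega with d omega = (∂Q/∂x - ∂P/∂y) dx ∧ dy.
  ∂Q/∂x = 2*y
  ∂P/∂y = x + 8*y
  integrand = ∂Q/∂x - ∂P/∂y = -x - 6*y.
Integrating over R: integral_0^1 integral_0^{1-x} (-x - 6*y) dy dx = -7/6.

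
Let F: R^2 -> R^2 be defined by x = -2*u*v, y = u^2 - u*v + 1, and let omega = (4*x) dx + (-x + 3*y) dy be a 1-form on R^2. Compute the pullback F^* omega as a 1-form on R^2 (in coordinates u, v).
F^* omega = (6*u^3 - 5*u^2*v + 17*u*v^2 + 6*u - 3*v) du + (u*(-3*u^2 + 17*u*v - 3)) dv

Using F^*(f dg) = (f ∘ F) d(g ∘ F), substitute each coordinate x_i by F_i(u, v) in f_i, and replace dx_i by d F_i = (∂F_i/∂u) du + (∂F_i/∂v) dv.
  For the x component: f_1(F) = -8*u*v; d F_1 = (-2*v) du + (-2*u) dv
  For the y component: f_2(F) = 3*u^2 - u*v + 3; d F_2 = (2*u - v) du + (-u) dv
Combining and collecting du, dv coefficients:
  coeff of du: 6*u^3 - 5*u^2*v + 17*u*v^2 + 6*u - 3*v
  coeff of dv: u*(-3*u^2 + 17*u*v - 3)
F^* omega = (6*u^3 - 5*u^2*v + 17*u*v^2 + 6*u - 3*v) du + (u*(-3*u^2 + 17*u*v - 3)) dv.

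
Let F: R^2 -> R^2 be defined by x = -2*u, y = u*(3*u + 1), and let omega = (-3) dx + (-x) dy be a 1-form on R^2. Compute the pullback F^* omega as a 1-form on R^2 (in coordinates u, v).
F^* omega = (12*u^2 + 2*u + 6) du

Using F^*(f dg) = (f ∘ F) d(g ∘ F), substitute each coordinate x_i by F_i(u, v) in f_i, and replace dx_i by d F_i = (∂F_i/∂u) du + (∂F_i/∂v) dv.
  For the x component: f_1(F) = -3; d F_1 = (-2) du + (0) dv
  For the y component: f_2(F) = 2*u; d F_2 = (6*u + 1) du + (0) dv
Combining and collecting du, dv coefficients:
  coeff of du: 12*u^2 + 2*u + 6
  coeff of dv: 0
F^* omega = (12*u^2 + 2*u + 6) du.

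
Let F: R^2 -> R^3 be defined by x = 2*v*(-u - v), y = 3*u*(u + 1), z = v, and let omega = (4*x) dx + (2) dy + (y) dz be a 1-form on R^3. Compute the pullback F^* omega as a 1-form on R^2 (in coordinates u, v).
F^* omega = (16*u*v^2 + 12*u + 16*v^3 + 6) du + (16*u^2*v + 3*u^2 + 48*u*v^2 + 3*u + 32*v^3) dv

Using F^*(f dg) = (f ∘ F) d(g ∘ F), substitute each coordinate x_i by F_i(u, v) in f_i, and replace dx_i by d F_i = (∂F_i/∂u) du + (∂F_i/∂v) dv.
  For the x component: f_1(F) = 8*v*(-u - v); d F_1 = (-2*v) du + (-2*u - 4*v) dv
  For the y component: f_2(F) = 2; d F_2 = (6*u + 3) du + (0) dv
  For the z component: f_3(F) = 3*u*(u + 1); d F_3 = (0) du + (1) dv
Combining and collecting du, dv coefficients:
  coeff of du: 16*u*v^2 + 12*u + 16*v^3 + 6
  coeff of dv: 16*u^2*v + 3*u^2 + 48*u*v^2 + 3*u + 32*v^3
F^* omega = (16*u*v^2 + 12*u + 16*v^3 + 6) du + (16*u^2*v + 3*u^2 + 48*u*v^2 + 3*u + 32*v^3) dv.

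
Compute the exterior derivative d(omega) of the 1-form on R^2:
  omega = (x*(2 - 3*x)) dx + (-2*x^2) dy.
d(omega) = (-4*x) dx ∧ dy

For a 1-form omega = sum_i f_i dx_i, the exterior derivative is
  d(omega) = sum_{i < j} (∂f_j/∂x_i - ∂f_i/∂x_j) dx_i ∧ dx_j.
  coefficient of dx ∧ dy: ∂f_2/∂x - ∂f_1/∂y = ∂(-2*x^2)/∂x - ∂(x*(2 - 3*x))/∂y = -4*x
Assembling: d(omega) = (-4*x) dx ∧ dy.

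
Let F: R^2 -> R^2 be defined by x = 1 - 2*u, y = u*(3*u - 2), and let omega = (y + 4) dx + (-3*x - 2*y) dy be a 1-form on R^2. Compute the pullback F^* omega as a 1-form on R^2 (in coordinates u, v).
F^* omega = (-36*u^3 + 66*u^2 - 34*u - 2) du

Using F^*(f dg) = (f ∘ F) d(g ∘ F), substitute each coordinate x_i by F_i(u, v) in f_i, and replace dx_i by d F_i = (∂F_i/∂u) du + (∂F_i/∂v) dv.
  For the x component: f_1(F) = 3*u^2 - 2*u + 4; d F_1 = (-2) du + (0) dv
  For the y component: f_2(F) = -6*u^2 + 10*u - 3; d F_2 = (6*u - 2) du + (0) dv
Combining and collecting du, dv coefficients:
  coeff of du: -36*u^3 + 66*u^2 - 34*u - 2
  coeff of dv: 0
F^* omega = (-36*u^3 + 66*u^2 - 34*u - 2) du.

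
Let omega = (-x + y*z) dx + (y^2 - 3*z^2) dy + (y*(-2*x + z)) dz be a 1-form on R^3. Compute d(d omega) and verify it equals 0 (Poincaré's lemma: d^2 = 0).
d(d omega) = 0

Step 1: d omega = sum_{i<j} (∂f_j/∂x_i - ∂f_i/∂x_j) dx_i ∧ dx_j:
  coeff of dx ∧ dy: -z
  coeff of dx ∧ dz: -3*y
  coeff of dy ∧ dz: -2*x + 7*z
Step 2: Apply d again to each 2-form coefficient. The only possible 3-form in R^3 is dx ∧ dy ∧ dz, with coefficient
  ∂(coeff of dy∧dz)/∂x - ∂(coeff of dx∧dz)/∂y + ∂(coeff of dx∧dy)/∂z
  = ∂/∂x (-2*x + 7*z) - ∂/∂y (-3*y) + ∂/∂z (-z).
Each of these terms simplifies to sums of mixed partials that cancel in pairs. The result is 0 (by equality of mixed partials for smooth functions — Schwarz / Clairaut).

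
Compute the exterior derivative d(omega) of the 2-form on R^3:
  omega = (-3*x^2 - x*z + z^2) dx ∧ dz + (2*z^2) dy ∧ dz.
d(omega) = 0

For a 2-form omega = sum_{i<j} g_{ij} dx_i ∧ dx_j, the exterior derivative is
  d(omega) = sum_{i<j} d(g_{ij}) ∧ dx_i ∧ dx_j = sum_{i<j, k} (∂g_{ij}/∂x_k) dx_k ∧ dx_i ∧ dx_j.
Expand each term, using dx_k ∧ dx_i ∧ dx_j = sgn(permutation) dx_{(a)} ∧ dx_{(b)} ∧ dx_{(c)} with (a < b < c) sorted:

Collecting like 3-forms: d(omega) = 0.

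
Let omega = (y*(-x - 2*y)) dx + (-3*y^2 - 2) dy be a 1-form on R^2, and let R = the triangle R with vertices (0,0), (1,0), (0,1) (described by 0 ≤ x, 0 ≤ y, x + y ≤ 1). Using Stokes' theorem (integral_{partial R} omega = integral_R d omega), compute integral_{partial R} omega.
integral_(partial R) omega = 5/6

Stokes: integral_partial_R omega = integral_R d omega with d omega = (∂Q/∂x - ∂P/∂y) dx ∧ dy.
  ∂Q/∂x = 0
  ∂P/∂y = -x - 4*y
  integrand = ∂Q/∂x - ∂P/∂y = x + 4*y.
Integrating over R: integral_0^1 integral_0^{1-x} (x + 4*y) dy dx = 5/6.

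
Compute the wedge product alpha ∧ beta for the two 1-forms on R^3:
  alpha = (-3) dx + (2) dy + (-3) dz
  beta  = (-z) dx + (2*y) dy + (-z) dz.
alpha ∧ beta = (-6*y + 2*z) dx ∧ dy + (6*y - 2*z) dy ∧ dz

Distribute the wedge, using dx_i ∧ dx_j = -dx_j ∧ dx_i and dx_i ∧ dx_i = 0. For each pair (i, j) with i < j, the coefficient of dx_i ∧ dx_j in alpha ∧ beta is (alpha_i * beta_j - alpha_j * beta_i). Collecting: alpha ∧ beta = (-6*y + 2*z) dx ∧ dy + (6*y - 2*z) dy ∧ dz.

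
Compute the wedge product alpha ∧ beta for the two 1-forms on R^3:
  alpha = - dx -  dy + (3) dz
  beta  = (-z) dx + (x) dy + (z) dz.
alpha ∧ beta = (-x - z) dx ∧ dy + (2*z) dx ∧ dz + (-3*x - z) dy ∧ dz

Distribute the wedge, using dx_i ∧ dx_j = -dx_j ∧ dx_i and dx_i ∧ dx_i = 0. For each pair (i, j) with i < j, the coefficient of dx_i ∧ dx_j in alpha ∧ beta is (alpha_i * beta_j - alpha_j * beta_i). Collecting: alpha ∧ beta = (-x - z) dx ∧ dy + (2*z) dx ∧ dz + (-3*x - z) dy ∧ dz.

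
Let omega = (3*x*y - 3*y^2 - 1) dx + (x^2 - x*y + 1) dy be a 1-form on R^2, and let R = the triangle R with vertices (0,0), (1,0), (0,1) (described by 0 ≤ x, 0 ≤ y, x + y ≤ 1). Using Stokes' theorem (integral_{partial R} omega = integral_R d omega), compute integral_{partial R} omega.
integral_(partial R) omega = 2/3

Stokes: integral_partial_R omega = integral_R d omega with d omega = (∂Q/∂x - ∂P/∂y) dx ∧ dy.
  ∂Q/∂x = 2*x - y
  ∂P/∂y = 3*x - 6*y
  integrand = ∂Q/∂x - ∂P/∂y = -x + 5*y.
Integrating over R: integral_0^1 integral_0^{1-x} (-x + 5*y) dy dx = 2/3.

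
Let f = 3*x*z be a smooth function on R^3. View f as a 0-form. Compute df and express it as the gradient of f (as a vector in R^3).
df = (3*z) dx + (0) dy + (3*x) dz; grad f = (3*z, 0, 3*x)

For a 0-form f, d f = (∂f/∂x) dx + (∂f/∂y) dy + (∂f/∂z) dz. The components of the vector representation are exactly the entries of grad f in Cartesian coordinates:
  ∂f/∂x = 3*z
  ∂f/∂y = 0
  ∂f/∂z = 3*x.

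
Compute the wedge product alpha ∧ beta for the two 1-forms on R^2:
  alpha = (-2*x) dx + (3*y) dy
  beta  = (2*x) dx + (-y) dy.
alpha ∧ beta = (-4*x*y) dx ∧ dy

Distribute the wedge, using dx_i ∧ dx_j = -dx_j ∧ dx_i and dx_i ∧ dx_i = 0. For each pair (i, j) with i < j, the coefficient of dx_i ∧ dx_j in alpha ∧ beta is (alpha_i * beta_j - alpha_j * beta_i). Collecting: alpha ∧ beta = (-4*x*y) dx ∧ dy.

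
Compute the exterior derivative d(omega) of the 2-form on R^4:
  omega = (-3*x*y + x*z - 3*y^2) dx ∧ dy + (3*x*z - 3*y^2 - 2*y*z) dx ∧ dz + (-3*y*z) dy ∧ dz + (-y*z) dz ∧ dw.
d(omega) = (x + 6*y + 2*z) dx ∧ dy ∧ dz + (-z) dy ∧ dz ∧ dw

For a 2-form omega = sum_{i<j} g_{ij} dx_i ∧ dx_j, the exterior derivative is
  d(omega) = sum_{i<j} d(g_{ij}) ∧ dx_i ∧ dx_j = sum_{i<j, k} (∂g_{ij}/∂x_k) dx_k ∧ dx_i ∧ dx_j.
Expand each term, using dx_k ∧ dx_i ∧ dx_j = sgn(permutation) dx_{(a)} ∧ dx_{(b)} ∧ dx_{(c)} with (a < b < c) sorted:
  d(-3*x*y + x*z - 3*y^2) includes (∂/∂z)(-3*x*y + x*z - 3*y^2) dz = (x) dz, which multiplied by dx ∧ dy gives (x) dx ∧ dy ∧ dz
  d(3*x*z - 3*y^2 - 2*y*z) includes (∂/∂y)(3*x*z - 3*y^2 - 2*y*z) dy = (-6*y - 2*z) dy, which multiplied by dx ∧ dz gives (6*y + 2*z) dx ∧ dy ∧ dz
  d(-y*z) includes (∂/∂y)(-y*z) dy = (-z) dy, which multiplied by dz ∧ dw gives (-z) dy ∧ dz ∧ dw
Collecting like 3-forms: d(omega) = (x + 6*y + 2*z) dx ∧ dy ∧ dz + (-z) dy ∧ dz ∧ dw.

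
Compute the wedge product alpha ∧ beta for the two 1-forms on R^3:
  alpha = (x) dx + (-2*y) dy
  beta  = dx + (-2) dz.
alpha ∧ beta = (-2*x) dx ∧ dz + (2*y) dx ∧ dy + (4*y) dy ∧ dz

Distribute the wedge, using dx_i ∧ dx_j = -dx_j ∧ dx_i and dx_i ∧ dx_i = 0. For each pair (i, j) with i < j, the coefficient of dx_i ∧ dx_j in alpha ∧ beta is (alpha_i * beta_j - alpha_j * beta_i). Collecting: alpha ∧ beta = (-2*x) dx ∧ dz + (2*y) dx ∧ dy + (4*y) dy ∧ dz.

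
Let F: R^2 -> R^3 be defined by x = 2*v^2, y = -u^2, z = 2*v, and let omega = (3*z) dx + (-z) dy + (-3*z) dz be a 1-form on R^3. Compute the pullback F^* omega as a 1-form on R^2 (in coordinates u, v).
F^* omega = (4*u*v) du + (12*v*(2*v - 1)) dv

Using F^*(f dg) = (f ∘ F) d(g ∘ F), substitute each coordinate x_i by F_i(u, v) in f_i, and replace dx_i by d F_i = (∂F_i/∂u) du + (∂F_i/∂v) dv.
  For the x component: f_1(F) = 6*v; d F_1 = (0) du + (4*v) dv
  For the y component: f_2(F) = -2*v; d F_2 = (-2*u) du + (0) dv
  For the z component: f_3(F) = -6*v; d F_3 = (0) du + (2) dv
Combining and collecting du, dv coefficients:
  coeff of du: 4*u*v
  coeff of dv: 12*v*(2*v - 1)
F^* omega = (4*u*v) du + (12*v*(2*v - 1)) dv.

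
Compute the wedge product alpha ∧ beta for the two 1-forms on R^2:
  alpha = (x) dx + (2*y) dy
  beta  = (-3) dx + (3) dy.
alpha ∧ beta = (3*x + 6*y) dx ∧ dy

Distribute the wedge, using dx_i ∧ dx_j = -dx_j ∧ dx_i and dx_i ∧ dx_i = 0. For each pair (i, j) with i < j, the coefficient of dx_i ∧ dx_j in alpha ∧ beta is (alpha_i * beta_j - alpha_j * beta_i). Collecting: alpha ∧ beta = (3*x + 6*y) dx ∧ dy.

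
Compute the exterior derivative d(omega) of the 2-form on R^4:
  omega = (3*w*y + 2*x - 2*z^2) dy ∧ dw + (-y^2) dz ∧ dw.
d(omega) = (2) dx ∧ dy ∧ dw + (-2*y + 4*z) dy ∧ dz ∧ dw

For a 2-form omega = sum_{i<j} g_{ij} dx_i ∧ dx_j, the exterior derivative is
  d(omega) = sum_{i<j} d(g_{ij}) ∧ dx_i ∧ dx_j = sum_{i<j, k} (∂g_{ij}/∂x_k) dx_k ∧ dx_i ∧ dx_j.
Expand each term, using dx_k ∧ dx_i ∧ dx_j = sgn(permutation) dx_{(a)} ∧ dx_{(b)} ∧ dx_{(c)} with (a < b < c) sorted:
  d(3*w*y + 2*x - 2*z^2) includes (∂/∂x)(3*w*y + 2*x - 2*z^2) dx = (2) dx, which multiplied by dy ∧ dw gives (2) dx ∧ dy ∧ dw
  d(3*w*y + 2*x - 2*z^2) includes (∂/∂z)(3*w*y + 2*x - 2*z^2) dz = (-4*z) dz, which multiplied by dy ∧ dw gives (4*z) dy ∧ dz ∧ dw
  d(-y^2) includes (∂/∂y)(-y^2) dy = (-2*y) dy, which multiplied by dz ∧ dw gives (-2*y) dy ∧ dz ∧ dw
Collecting like 3-forms: d(omega) = (2) dx ∧ dy ∧ dw + (-2*y + 4*z) dy ∧ dz ∧ dw.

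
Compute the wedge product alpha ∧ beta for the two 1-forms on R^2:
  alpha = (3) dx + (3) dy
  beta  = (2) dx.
alpha ∧ beta = (-6) dx ∧ dy

Distribute the wedge, using dx_i ∧ dx_j = -dx_j ∧ dx_i and dx_i ∧ dx_i = 0. For each pair (i, j) with i < j, the coefficient of dx_i ∧ dx_j in alpha ∧ beta is (alpha_i * beta_j - alpha_j * beta_i). Collecting: alpha ∧ beta = (-6) dx ∧ dy.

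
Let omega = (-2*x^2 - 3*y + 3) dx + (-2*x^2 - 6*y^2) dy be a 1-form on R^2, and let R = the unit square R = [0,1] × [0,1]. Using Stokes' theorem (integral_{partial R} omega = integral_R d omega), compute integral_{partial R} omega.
integral_(partial R) omega = 1

Stokes: integral_partial_R omega = integral_R d omega with d omega = (∂Q/∂x - ∂P/∂y) dx ∧ dy.
  ∂Q/∂x = -4*x
  ∂P/∂y = -3
  integrand = ∂Q/∂x - ∂P/∂y = 3 - 4*x.
Integrating over R: integral_0^1 integral_0^1 (3 - 4*x) dx dy = 1.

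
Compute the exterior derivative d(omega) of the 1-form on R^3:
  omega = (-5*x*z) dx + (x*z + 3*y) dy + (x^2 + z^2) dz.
d(omega) = (z) dx ∧ dy + (7*x) dx ∧ dz + (-x) dy ∧ dz

For a 1-form omega = sum_i f_i dx_i, the exterior derivative is
  d(omega) = sum_{i < j} (∂f_j/∂x_i - ∂f_i/∂x_j) dx_i ∧ dx_j.
  coefficient of dx ∧ dy: ∂f_2/∂x - ∂f_1/∂y = ∂(x*z + 3*y)/∂x - ∂(-5*x*z)/∂y = z
  coefficient of dx ∧ dz: ∂f_3/∂x - ∂f_1/∂z = ∂(x^2 + z^2)/∂x - ∂(-5*x*z)/∂z = 7*x
  coefficient of dy ∧ dz: ∂f_3/∂y - ∂f_2/∂z = ∂(x^2 + z^2)/∂y - ∂(x*z + 3*y)/∂z = -x
Assembling: d(omega) = (z) dx ∧ dy + (7*x) dx ∧ dz + (-x) dy ∧ dz.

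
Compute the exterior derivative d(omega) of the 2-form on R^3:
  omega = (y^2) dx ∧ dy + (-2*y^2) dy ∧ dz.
d(omega) = 0

For a 2-form omega = sum_{i<j} g_{ij} dx_i ∧ dx_j, the exterior derivative is
  d(omega) = sum_{i<j} d(g_{ij}) ∧ dx_i ∧ dx_j = sum_{i<j, k} (∂g_{ij}/∂x_k) dx_k ∧ dx_i ∧ dx_j.
Expand each term, using dx_k ∧ dx_i ∧ dx_j = sgn(permutation) dx_{(a)} ∧ dx_{(b)} ∧ dx_{(c)} with (a < b < c) sorted:

Collecting like 3-forms: d(omega) = 0.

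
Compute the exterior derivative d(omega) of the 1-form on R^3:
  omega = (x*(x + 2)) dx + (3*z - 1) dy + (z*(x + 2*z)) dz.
d(omega) = (z) dx ∧ dz + (-3) dy ∧ dz

For a 1-form omega = sum_i f_i dx_i, the exterior derivative is
  d(omega) = sum_{i < j} (∂f_j/∂x_i - ∂f_i/∂x_j) dx_i ∧ dx_j.
  coefficient of dx ∧ dz: ∂f_3/∂x - ∂f_1/∂z = ∂(z*(x + 2*z))/∂x - ∂(x*(x + 2))/∂z = z
  coefficient of dy ∧ dz: ∂f_3/∂y - ∂f_2/∂z = ∂(z*(x + 2*z))/∂y - ∂(3*z - 1)/∂z = -3
Assembling: d(omega) = (z) dx ∧ dz + (-3) dy ∧ dz.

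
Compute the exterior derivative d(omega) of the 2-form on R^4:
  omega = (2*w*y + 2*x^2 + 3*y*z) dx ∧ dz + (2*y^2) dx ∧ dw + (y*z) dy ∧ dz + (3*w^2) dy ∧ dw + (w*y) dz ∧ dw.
d(omega) = (-2*w - 3*z) dx ∧ dy ∧ dz + (2*y) dx ∧ dz ∧ dw + (-4*y) dx ∧ dy ∧ dw + (w) dy ∧ dz ∧ dw

For a 2-form omega = sum_{i<j} g_{ij} dx_i ∧ dx_j, the exterior derivative is
  d(omega) = sum_{i<j} d(g_{ij}) ∧ dx_i ∧ dx_j = sum_{i<j, k} (∂g_{ij}/∂x_k) dx_k ∧ dx_i ∧ dx_j.
Expand each term, using dx_k ∧ dx_i ∧ dx_j = sgn(permutation) dx_{(a)} ∧ dx_{(b)} ∧ dx_{(c)} with (a < b < c) sorted:
  d(2*w*y + 2*x^2 + 3*y*z) includes (∂/∂y)(2*w*y + 2*x^2 + 3*y*z) dy = (2*w + 3*z) dy, which multiplied by dx ∧ dz gives (-2*w - 3*z) dx ∧ dy ∧ dz
  d(2*w*y + 2*x^2 + 3*y*z) includes (∂/∂w)(2*w*y + 2*x^2 + 3*y*z) dw = (2*y) dw, which multiplied by dx ∧ dz gives (2*y) dx ∧ dz ∧ dw
  d(2*y^2) includes (∂/∂y)(2*y^2) dy = (4*y) dy, which multiplied by dx ∧ dw gives (-4*y) dx ∧ dy ∧ dw
  d(w*y) includes (∂/∂y)(w*y) dy = (w) dy, which multiplied by dz ∧ dw gives (w) dy ∧ dz ∧ dw
Collecting like 3-forms: d(omega) = (-2*w - 3*z) dx ∧ dy ∧ dz + (2*y) dx ∧ dz ∧ dw + (-4*y) dx ∧ dy ∧ dw + (w) dy ∧ dz ∧ dw.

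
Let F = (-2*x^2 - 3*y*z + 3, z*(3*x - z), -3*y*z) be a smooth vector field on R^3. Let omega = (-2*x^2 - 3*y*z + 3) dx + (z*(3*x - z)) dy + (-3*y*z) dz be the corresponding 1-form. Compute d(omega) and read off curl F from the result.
d(omega) = (-3*x - z) dy ∧ dz + (-3*y) dz ∧ dx + (6*z) dx ∧ dy; curl F = (-3*x - z, -3*y, 6*z)

d omega = sum_{i<j} (∂f_j/∂x_i - ∂f_i/∂x_j) dx_i ∧ dx_j. Under the identification (dy ∧ dz, dz ∧ dx, dx ∧ dy) ↔ (e_x, e_y, e_z), the coefficients are exactly the components of curl F. Compute:
  ∂R/∂y - ∂Q/∂z = (-3*z) - (3*x - 2*z) = -3*x - z
  ∂P/∂z - ∂R/∂x = (-3*y) - (0) = -3*y
  ∂Q/∂x - ∂P/∂y = (3*z) - (-3*z) = 6*z.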